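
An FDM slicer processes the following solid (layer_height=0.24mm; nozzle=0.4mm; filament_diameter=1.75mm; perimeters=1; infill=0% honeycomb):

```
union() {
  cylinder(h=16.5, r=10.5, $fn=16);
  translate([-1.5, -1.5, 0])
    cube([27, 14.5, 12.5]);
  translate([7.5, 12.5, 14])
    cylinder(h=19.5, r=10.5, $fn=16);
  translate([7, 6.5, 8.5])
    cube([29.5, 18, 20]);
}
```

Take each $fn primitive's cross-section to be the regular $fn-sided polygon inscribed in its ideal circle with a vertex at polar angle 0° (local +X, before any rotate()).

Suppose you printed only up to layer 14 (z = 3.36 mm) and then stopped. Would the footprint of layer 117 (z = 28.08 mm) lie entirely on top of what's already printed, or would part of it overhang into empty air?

part overhangs

Compare the two slices. At z = 3.36: the r=10.5 cylinder contributes a regular 16-gon of circumradius 10.5 (area = (16/2)·10.500²·sin(360°/16) = 337.53 mm²); the cube at (-1.5, -1.5) is present — its section is the full 27×14.5 rectangle (area 391.50 mm²); the cylinder at (7.5, 12.5) is absent (z outside [14, 33.5]); the cube at (7, 6.5) does not reach this height (z outside [8.5, 28.5]); Taking the union: the regions partially overlap — summed areas 729.03 mm² minus the doubly-counted overlap 117.68 mm² gives 611.34 mm² — area = 611.34 mm². At z = 28.08: the cylinder does not reach this height (z outside [0, 16.5]); the cube at (-1.5, -1.5) does not reach this height (z outside [0, 12.5]); the r=10.5 cylinder at (7.5, 12.5) gives a regular 16-gon of circumradius 10.5 (constant along its height) (area = (16/2)·10.500²·sin(360°/16) = 337.53 mm²); the cube at (7, 6.5) is present — its section is the full 29.5×18 rectangle (area 531.00 mm²); Combining (union): the regions partially overlap — summed areas 868.53 mm² minus the doubly-counted overlap 151.10 mm² gives 717.42 mm² — area = 717.42 mm². Checking containment: at z = 28.08 the cross-section extends beyond the z = 3.36 cross-section by about 488.68 mm².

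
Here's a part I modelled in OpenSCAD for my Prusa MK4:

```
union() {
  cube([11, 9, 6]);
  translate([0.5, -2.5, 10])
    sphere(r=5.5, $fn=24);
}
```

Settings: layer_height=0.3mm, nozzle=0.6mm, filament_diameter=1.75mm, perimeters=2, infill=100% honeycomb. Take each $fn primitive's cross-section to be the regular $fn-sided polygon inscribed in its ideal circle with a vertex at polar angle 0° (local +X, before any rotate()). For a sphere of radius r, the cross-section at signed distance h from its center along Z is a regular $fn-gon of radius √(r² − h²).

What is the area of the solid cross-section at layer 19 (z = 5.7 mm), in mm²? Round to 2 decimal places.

At z = 5.7 mm: the cube is present — its section is the full 11×9 rectangle (area 99.00 mm²); the r=5.5 sphere at (0.5, -2.5) slices to a regular 24-gon of circumradius 3.429 (√(r²−h²) with h=4.3 from center) (area = (24/2)·3.429²·sin(360°/24) = 36.52 mm²); Combining (union): the regions partially overlap — summed areas 135.52 mm² minus the doubly-counted overlap 1.90 mm² gives 133.63 mm² — area = 133.63 mm². Overall, the cross-section is a single solid region. Net area = 133.63 mm².

133.63 mm²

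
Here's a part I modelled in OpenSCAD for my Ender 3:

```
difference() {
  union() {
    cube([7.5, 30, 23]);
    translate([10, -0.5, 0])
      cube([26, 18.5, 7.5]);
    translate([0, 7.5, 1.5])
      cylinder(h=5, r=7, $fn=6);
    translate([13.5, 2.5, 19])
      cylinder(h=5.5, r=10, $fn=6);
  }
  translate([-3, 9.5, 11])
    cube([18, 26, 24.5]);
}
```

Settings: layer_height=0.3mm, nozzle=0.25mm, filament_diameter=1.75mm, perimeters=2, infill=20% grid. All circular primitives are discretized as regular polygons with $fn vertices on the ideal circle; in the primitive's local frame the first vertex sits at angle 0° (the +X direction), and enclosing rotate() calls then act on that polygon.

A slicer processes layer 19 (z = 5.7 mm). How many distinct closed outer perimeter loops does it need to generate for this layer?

2

At z = 5.7 mm: the cube (footprint 7.5×30) is included at this height; the 26×18.5 cube at (10, -0.5) contributes its full rectangle; the r=7 cylinder at (0, 7.5) contributes a regular 6-gon of circumradius 7; the cylinder at (13.5, 2.5) is not intersected at this z (z outside [19, 24.5]); Taking the union: the regions partially overlap (shared area 63.65 mm²), so overlapping operands fuse into one piece — 2 connected regions; the cube at (-3, 9.5) does not reach this height (z outside [11, 35.5]); Taking the first minus the rest: none of the subtracted shapes is present at this height, so that combined region is unchanged — 2 connected regions. The result has 2 disconnected regions.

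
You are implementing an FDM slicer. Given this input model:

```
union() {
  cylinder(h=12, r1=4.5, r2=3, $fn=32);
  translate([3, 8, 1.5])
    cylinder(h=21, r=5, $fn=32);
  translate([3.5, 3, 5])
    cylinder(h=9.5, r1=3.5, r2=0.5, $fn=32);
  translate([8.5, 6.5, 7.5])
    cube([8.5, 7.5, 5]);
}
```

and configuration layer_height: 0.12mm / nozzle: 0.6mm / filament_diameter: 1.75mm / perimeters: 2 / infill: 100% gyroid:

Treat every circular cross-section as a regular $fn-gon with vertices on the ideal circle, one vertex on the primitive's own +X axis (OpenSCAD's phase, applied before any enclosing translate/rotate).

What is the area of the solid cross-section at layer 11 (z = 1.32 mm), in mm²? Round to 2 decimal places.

At z = 1.32 mm: the cone (r1=4.5→r2=3) has section circumradius 4.335 here — a regular 32-gon (area = (32/2)·4.335²·sin(360°/32) = 58.66 mm²); the cylinder at (3, 8) is absent (z outside [1.5, 22.5]); the cone at (3.5, 3) is absent (z outside [5, 14.5]); the cube at (8.5, 6.5) does not reach this height (z outside [7.5, 12.5]); Combining (union): only the cone is present, so the union is just that shape — area = 58.66 mm². Overall, the cross-section is a single solid region. Net area = 58.66 mm².

58.66 mm²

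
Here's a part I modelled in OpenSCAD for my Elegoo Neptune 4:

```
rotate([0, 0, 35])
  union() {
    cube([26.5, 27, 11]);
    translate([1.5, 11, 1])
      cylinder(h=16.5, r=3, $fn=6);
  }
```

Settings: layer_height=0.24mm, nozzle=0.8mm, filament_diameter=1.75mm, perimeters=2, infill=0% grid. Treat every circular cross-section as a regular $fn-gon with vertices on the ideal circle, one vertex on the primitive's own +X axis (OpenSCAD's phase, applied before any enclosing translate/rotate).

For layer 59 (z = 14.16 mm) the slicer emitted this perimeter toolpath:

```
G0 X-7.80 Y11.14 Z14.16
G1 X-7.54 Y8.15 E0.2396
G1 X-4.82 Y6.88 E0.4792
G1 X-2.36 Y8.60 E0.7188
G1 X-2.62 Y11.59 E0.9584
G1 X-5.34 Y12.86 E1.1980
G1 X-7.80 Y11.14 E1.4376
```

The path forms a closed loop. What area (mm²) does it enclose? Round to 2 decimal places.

Apply the shoelace formula to the sequence of (X, Y) vertices; enclosed area = 23.41 mm².

23.41 mm²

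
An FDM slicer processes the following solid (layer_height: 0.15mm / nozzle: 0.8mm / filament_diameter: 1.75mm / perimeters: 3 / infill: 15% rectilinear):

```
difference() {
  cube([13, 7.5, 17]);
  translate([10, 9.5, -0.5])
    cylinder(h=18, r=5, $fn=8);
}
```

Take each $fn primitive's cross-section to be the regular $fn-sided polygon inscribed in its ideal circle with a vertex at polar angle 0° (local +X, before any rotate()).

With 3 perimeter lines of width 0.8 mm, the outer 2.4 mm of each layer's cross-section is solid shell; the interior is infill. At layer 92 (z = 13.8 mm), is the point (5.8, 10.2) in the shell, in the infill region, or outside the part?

At z = 13.8 mm: the 13×7.5 cube contributes its full rectangle; the cylinder at (10, 9.5): section is a regular 8-gon, circumradius r=5; Taking the first minus the rest: starting from the 13×7.5 cube, the r=5 cylinder at (10, 9.5) partially overlaps it — only the 15.64 mm² overlap (of its 70.71 mm²) is removed, clipping the outline — 1 connected region. Overall, the cross-section is a single solid region. The nearest boundary edge runs (0.00, 7.50)→(5.83, 7.50); distance from the point to it = 2.70 mm. The point is not inside any of the regions above, so it lies outside the cross-section (2.70 mm from the nearest boundary).

outside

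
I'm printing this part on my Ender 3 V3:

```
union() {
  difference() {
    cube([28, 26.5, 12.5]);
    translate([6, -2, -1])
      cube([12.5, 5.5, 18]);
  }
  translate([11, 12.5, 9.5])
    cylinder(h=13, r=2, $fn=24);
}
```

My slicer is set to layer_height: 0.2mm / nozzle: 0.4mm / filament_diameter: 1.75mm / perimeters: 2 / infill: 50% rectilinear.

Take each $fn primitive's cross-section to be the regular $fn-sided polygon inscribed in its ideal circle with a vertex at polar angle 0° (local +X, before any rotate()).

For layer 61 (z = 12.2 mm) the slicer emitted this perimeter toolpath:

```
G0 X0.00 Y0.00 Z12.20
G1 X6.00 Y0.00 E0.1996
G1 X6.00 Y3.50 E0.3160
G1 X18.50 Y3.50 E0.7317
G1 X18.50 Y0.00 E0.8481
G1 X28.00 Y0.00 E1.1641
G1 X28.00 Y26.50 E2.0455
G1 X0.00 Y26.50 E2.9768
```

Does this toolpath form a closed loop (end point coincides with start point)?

Start point (G0): (0.00, 0.00). End point (last G1): the path does not return to the start — open.

no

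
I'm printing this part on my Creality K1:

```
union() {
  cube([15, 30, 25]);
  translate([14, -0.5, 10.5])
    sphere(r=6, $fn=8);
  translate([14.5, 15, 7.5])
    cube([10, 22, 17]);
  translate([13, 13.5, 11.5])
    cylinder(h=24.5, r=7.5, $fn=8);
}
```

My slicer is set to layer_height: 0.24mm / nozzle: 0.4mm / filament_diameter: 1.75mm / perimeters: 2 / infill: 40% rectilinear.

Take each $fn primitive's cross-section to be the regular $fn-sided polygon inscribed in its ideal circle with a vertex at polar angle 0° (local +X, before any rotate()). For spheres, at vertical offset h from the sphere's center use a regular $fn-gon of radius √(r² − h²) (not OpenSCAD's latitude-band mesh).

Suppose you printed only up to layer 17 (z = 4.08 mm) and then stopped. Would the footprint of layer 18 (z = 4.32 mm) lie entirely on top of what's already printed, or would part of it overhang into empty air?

entirely on top

Compare the two slices. At z = 4.08: the cube (footprint 15×30) is included at this height (area 450.00 mm²); the sphere at (14, -0.5) does not reach this height (|z−center|=6.420 > r=6); the cube at (14.5, 15) is absent (z outside [7.5, 24.5]); the cylinder at (13, 13.5) does not reach this height (z outside [11.5, 36]); Taking the union: only the 15×30 cube is present, so the union is just that shape — area = 450.00 mm². At z = 4.32: the cube is present — its section is the full 15×30 rectangle (area 450.00 mm²); the sphere at (14, -0.5) does not reach this height (|z−center|=6.180 > r=6); the cube at (14.5, 15) does not reach this height (z outside [7.5, 24.5]); the cylinder at (13, 13.5) does not reach this height (z outside [11.5, 36]); Merging all regions: only the 15×30 cube is present, so the union is just that shape — area = 450.00 mm². Checking containment: the cross-section at z = 4.32 is a subset of the cross-section at z = 4.08.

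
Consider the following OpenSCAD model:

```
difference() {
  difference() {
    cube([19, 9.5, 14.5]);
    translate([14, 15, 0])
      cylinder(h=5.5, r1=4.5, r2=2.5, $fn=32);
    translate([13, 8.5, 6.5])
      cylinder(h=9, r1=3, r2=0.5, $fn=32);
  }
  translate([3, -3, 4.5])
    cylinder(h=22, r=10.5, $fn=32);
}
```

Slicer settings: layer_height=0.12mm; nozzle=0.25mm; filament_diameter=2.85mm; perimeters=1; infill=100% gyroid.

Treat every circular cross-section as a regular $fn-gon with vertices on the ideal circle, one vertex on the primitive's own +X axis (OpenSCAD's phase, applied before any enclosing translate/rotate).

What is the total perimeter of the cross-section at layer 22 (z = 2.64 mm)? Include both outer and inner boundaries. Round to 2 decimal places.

57.00 mm

At z = 2.64 mm: the 19×9.5 cube contributes its full rectangle (perimeter 57.00 mm); the cone at (14, 15) contributes a regular 32-gon of circumradius 3.540 (interpolated between r1=4.5 and r2=2.5 at t=0.480) (perimeter = 2·32·3.540·sin(180°/32) = 22.21 mm); the cone at (13, 8.5) is absent (z outside [6.5, 15.5]); Subtracting the remaining from the first: starting from the 19×9.5 cube, the cone at (14, 15) misses the remaining region (no effect) — boundary = 57.00 mm; the cylinder at (3, -3) is absent (z outside [4.5, 26.5]); Taking the first minus the rest: none of the subtracted shapes is present at this height, so that combined region is unchanged — boundary = 57.00 mm. Overall, the cross-section is a single solid region. Total boundary length (outer) = 57.00 mm.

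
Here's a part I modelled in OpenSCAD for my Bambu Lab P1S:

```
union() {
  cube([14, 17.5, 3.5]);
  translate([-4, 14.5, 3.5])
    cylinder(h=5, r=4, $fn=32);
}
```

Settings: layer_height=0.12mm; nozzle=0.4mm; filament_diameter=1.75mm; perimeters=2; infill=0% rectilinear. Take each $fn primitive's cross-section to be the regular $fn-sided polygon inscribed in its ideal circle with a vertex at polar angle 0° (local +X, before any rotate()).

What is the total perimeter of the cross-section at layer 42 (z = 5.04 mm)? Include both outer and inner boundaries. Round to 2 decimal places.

25.09 mm

At z = 5.04 mm: the cube is not intersected at this z (z outside [0, 3.5]); the r=4 cylinder at (-4, 14.5) gives a regular 32-gon of circumradius 4 (constant along its height) (perimeter = 2·32·4.000·sin(180°/32) = 25.09 mm); Combining (union): only the r=4 cylinder at (-4, 14.5) is present, so the union is just that shape — boundary = 25.09 mm. Overall, the cross-section is a single solid region. Total boundary length (outer) = 25.09 mm.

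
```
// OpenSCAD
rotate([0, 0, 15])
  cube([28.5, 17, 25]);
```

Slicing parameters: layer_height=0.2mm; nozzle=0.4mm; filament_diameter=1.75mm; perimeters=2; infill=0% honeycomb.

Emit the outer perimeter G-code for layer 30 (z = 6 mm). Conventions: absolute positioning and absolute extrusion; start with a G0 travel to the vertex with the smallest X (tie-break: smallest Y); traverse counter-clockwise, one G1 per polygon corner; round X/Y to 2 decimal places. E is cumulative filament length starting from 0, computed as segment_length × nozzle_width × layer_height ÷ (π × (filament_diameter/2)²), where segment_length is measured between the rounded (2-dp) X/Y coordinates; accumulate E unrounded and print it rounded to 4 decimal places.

G0 X-4.40 Y16.42 Z6.00
G1 X0.00 Y0.00 E0.5654
G1 X27.53 Y7.38 E1.5134
G1 X23.13 Y23.80 E2.0788
G1 X-4.40 Y16.42 E3.0268

At z = 6 mm: the 28.5×17 cube contributes its full rectangle; (rotated 15° about Z; rotation is an isometry so areas/perimeters/island counts are preserved). The outline is a single polygon with 4 vertices. Extrusion per mm of travel: 0.4 × 0.2 / (π × 0.875²) = 0.033260. Accumulating E over each segment gives final E = 3.0268.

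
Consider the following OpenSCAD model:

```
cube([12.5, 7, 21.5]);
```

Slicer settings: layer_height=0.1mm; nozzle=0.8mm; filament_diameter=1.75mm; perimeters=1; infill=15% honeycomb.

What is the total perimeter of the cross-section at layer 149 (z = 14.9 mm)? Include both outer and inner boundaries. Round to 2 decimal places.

39.00 mm

At z = 14.9 mm: the cube is present — its section is the full 12.5×7 rectangle (perimeter 39.00 mm). Overall, the cross-section is a single solid region. Total boundary length (outer) = 39.00 mm.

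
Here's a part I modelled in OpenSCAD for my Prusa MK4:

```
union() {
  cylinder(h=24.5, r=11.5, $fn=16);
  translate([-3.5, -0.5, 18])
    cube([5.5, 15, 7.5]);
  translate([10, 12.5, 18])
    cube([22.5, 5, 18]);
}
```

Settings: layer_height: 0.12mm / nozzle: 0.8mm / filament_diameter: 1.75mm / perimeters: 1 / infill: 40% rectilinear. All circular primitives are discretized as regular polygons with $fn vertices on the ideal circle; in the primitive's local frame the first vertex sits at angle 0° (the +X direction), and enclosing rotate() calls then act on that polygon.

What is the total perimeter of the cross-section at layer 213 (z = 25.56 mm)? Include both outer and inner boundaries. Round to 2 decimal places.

55.00 mm

At z = 25.56 mm: the cylinder does not reach this height (z outside [0, 24.5]); the cube at (-3.5, -0.5) is absent (z outside [18, 25.5]); the 22.5×5 cube at (10, 12.5) contributes its full rectangle (perimeter 55.00 mm); Combining (union): only the 22.5×5 cube at (10, 12.5) is present, so the union is just that shape — boundary = 55.00 mm. Overall, the cross-section is a single solid region. Total boundary length (outer) = 55.00 mm.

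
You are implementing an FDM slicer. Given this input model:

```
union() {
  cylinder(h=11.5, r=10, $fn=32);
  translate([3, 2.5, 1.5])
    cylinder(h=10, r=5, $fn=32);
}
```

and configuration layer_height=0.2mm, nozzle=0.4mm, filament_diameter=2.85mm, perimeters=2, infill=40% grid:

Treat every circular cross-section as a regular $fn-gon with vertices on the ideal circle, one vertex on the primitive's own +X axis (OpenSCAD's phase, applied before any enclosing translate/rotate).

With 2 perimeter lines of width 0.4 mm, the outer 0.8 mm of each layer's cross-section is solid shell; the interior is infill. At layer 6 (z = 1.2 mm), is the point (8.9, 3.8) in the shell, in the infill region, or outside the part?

At z = 1.2 mm: the r=10 cylinder gives a regular 32-gon of circumradius 10 (constant along its height); the cylinder at (3, 2.5) is not intersected at this z (z outside [1.5, 11.5]); Merging all regions: only the r=10 cylinder is present, so the union is just that shape — 1 connected region. Overall, the cross-section is a single solid region. The nearest boundary edge runs (9.24, 3.83)→(8.31, 5.56); distance from the point to it = 0.31 mm. The point is inside the cross-section, 0.31 mm from the nearest boundary — within the 0.8 mm shell band (2 × 0.4).

shell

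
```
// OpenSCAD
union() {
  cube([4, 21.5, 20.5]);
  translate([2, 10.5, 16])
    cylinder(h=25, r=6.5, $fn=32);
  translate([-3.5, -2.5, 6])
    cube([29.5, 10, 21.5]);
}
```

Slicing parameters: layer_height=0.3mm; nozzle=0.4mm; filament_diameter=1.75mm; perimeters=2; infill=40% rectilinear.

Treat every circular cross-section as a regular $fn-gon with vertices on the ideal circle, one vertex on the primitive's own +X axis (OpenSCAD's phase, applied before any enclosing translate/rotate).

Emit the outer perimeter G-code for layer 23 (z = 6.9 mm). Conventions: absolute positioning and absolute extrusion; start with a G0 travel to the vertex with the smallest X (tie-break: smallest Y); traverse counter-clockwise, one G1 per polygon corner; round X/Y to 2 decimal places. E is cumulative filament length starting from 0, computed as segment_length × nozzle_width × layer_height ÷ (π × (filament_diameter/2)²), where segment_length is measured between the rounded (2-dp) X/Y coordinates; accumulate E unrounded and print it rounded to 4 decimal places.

G0 X-3.50 Y-2.50 Z6.90
G1 X26.00 Y-2.50 E1.4718
G1 X26.00 Y7.50 E1.9707
G1 X4.00 Y7.50 E3.0682
G1 X4.00 Y21.50 E3.7667
G1 X0.00 Y21.50 E3.9663
G1 X0.00 Y7.50 E4.6647
G1 X-3.50 Y7.50 E4.8393
G1 X-3.50 Y-2.50 E5.3383

At z = 6.9 mm: the cube is present — its section is the full 4×21.5 rectangle; the cylinder at (2, 10.5) is not intersected at this z (z outside [16, 41]); the cube at (-3.5, -2.5) is present — its section is the full 29.5×10 rectangle; Merging all regions: the regions partially overlap (shared area 30.00 mm²), so overlapping operands fuse into one piece — 1 connected region. The outline is a single polygon with 8 vertices. Extrusion per mm of travel: 0.4 × 0.3 / (π × 0.875²) = 0.049890. Accumulating E over each segment gives final E = 5.3383.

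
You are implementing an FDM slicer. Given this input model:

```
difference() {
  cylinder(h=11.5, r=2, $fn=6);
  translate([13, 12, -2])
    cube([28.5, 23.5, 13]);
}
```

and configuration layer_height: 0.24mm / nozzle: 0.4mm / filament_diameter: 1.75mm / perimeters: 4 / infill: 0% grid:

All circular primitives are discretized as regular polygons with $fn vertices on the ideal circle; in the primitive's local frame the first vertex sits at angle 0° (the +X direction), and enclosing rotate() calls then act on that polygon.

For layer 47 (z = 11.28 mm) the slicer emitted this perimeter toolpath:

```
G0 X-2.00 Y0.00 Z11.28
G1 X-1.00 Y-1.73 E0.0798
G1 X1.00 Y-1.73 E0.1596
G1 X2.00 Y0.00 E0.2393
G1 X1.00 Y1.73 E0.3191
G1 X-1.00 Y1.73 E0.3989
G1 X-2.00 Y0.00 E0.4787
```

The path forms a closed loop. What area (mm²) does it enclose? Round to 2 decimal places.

Apply the shoelace formula to the sequence of (X, Y) vertices; enclosed area = 10.38 mm².

10.38 mm²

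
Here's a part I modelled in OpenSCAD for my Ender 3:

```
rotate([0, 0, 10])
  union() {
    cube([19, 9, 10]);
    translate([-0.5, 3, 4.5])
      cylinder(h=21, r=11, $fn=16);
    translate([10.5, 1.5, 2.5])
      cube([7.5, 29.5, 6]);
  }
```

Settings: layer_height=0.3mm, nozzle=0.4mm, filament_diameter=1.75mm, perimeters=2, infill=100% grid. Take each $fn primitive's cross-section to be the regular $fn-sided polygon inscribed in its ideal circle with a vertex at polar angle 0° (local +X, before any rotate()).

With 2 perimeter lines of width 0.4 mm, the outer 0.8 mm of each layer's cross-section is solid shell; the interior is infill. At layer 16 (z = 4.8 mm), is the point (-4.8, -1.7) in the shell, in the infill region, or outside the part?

infill

At z = 4.8 mm: the cube (footprint 19×9) is included at this height; the cylinder at (-0.5, 3): section is a regular 16-gon, circumradius r=11; the 7.5×29.5 cube at (10.5, 1.5) contributes its full rectangle; Combining (union): the regions partially overlap (shared area 145.52 mm²), so overlapping operands fuse into one piece — 1 connected region; (rotated 10° about Z; rotation is an isometry so areas/perimeters/island counts are preserved). Overall, the cross-section is a single solid region. Undo the 10° rotation: the query point maps to (-5.022, -0.841) in the un-rotated model frame. The nearest boundary edge runs (-8.28, -4.78)→(-10.66, -1.21); distance from the point to it = 4.89 mm. The point is inside the cross-section and 4.89 mm from the nearest boundary — more than the 0.8 mm shell width (2 × 0.4), so it's in the infill interior.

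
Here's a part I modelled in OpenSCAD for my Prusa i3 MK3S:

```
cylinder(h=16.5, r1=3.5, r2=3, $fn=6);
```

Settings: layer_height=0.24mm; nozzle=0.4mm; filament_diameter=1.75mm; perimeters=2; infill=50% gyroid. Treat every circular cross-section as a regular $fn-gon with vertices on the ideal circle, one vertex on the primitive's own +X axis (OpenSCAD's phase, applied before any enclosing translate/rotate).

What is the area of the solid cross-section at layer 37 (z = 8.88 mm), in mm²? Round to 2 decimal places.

27.12 mm²

At z = 8.88 mm: the cone (r1=3.5→r2=3) has section circumradius 3.231 here — a regular 6-gon (area = (6/2)·3.231²·sin(360°/6) = 27.12 mm²). Overall, the cross-section is a single solid region. Net area = 27.12 mm².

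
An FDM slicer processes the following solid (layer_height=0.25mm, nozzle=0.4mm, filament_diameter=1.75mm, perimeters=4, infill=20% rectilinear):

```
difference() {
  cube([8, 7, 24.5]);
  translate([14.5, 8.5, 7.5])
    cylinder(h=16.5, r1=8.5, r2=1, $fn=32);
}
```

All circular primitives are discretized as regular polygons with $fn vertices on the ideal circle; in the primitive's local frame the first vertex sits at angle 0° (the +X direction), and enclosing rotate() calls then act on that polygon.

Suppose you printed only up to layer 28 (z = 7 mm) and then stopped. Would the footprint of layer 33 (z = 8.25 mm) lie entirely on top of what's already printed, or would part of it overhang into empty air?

entirely on top

Compare the two slices. At z = 7: the cube is present — its section is the full 8×7 rectangle (area 56.00 mm²); the cone at (14.5, 8.5) does not reach this height (z outside [7.5, 24]); Taking the first minus the rest: none of the subtracted shapes is present at this height, so the 8×7 cube is unchanged — area = 56.00 mm². At z = 8.25: the cube (footprint 8×7) is included at this height (area 56.00 mm²); the cone at (14.5, 8.5): at t=0.045 of its height the radius interpolates to r₁+(r₂−r₁)t = 8.159, giving a regular 32-gon of that circumradius (area = (32/2)·8.159²·sin(360°/32) = 207.80 mm²); Subtracting the remaining from the first: starting from the 8×7 cube (56.00 mm²), the cone at (14.5, 8.5) partially overlaps it — only the 3.06 mm² overlap (of its 207.80 mm²) is removed, clipping the outline — area = 52.94 mm². Checking containment: the cross-section at z = 8.25 is a subset of the cross-section at z = 7.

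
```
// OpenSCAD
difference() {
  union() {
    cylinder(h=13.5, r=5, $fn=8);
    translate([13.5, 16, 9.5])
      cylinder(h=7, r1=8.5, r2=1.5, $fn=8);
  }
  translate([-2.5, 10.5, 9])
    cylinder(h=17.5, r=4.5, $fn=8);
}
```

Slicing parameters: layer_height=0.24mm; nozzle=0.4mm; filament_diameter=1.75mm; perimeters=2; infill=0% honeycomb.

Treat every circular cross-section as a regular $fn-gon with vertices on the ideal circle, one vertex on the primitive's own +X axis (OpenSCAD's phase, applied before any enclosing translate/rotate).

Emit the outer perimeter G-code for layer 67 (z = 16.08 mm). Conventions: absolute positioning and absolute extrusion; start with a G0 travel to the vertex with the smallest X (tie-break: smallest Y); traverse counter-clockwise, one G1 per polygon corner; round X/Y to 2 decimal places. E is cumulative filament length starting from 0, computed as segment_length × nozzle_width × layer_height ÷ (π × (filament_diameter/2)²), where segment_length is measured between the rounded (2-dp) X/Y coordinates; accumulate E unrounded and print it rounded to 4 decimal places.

At z = 16.08 mm: the cylinder does not reach this height (z outside [0, 13.5]); the cone at (13.5, 16) (r1=8.5→r2=1.5) has section circumradius 1.920 here — a regular 8-gon; Combining (union): only the cone at (13.5, 16) is present, so the union is just that shape — 1 connected region; the r=4.5 cylinder at (-2.5, 10.5) contributes a regular 8-gon of circumradius 4.5; Taking the first minus the rest: starting from that combined region, the r=4.5 cylinder at (-2.5, 10.5) misses the remaining region (no effect) — 1 connected region. The outline is a single polygon with 8 vertices. Extrusion per mm of travel: 0.4 × 0.24 / (π × 0.875²) = 0.039912. Accumulating E over each segment gives final E = 0.4696.

G0 X11.58 Y16.00 Z16.08
G1 X12.14 Y14.64 E0.0587
G1 X13.50 Y14.08 E0.1174
G1 X14.86 Y14.64 E0.1761
G1 X15.42 Y16.00 E0.2348
G1 X14.86 Y17.36 E0.2935
G1 X13.50 Y17.92 E0.3522
G1 X12.14 Y17.36 E0.4109
G1 X11.58 Y16.00 E0.4696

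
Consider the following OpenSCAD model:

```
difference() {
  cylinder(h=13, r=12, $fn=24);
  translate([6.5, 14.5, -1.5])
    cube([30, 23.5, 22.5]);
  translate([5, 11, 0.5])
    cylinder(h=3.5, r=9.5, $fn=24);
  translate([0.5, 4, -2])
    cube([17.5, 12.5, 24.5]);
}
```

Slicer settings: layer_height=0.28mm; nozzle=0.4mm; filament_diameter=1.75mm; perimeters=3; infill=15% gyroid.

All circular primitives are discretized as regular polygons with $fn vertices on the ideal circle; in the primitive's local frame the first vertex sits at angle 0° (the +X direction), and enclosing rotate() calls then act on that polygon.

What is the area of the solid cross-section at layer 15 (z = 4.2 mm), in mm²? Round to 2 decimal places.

386.25 mm²

At z = 4.2 mm: the cylinder: section is a regular 24-gon, circumradius r=12 (area = (24/2)·12.000²·sin(360°/24) = 447.24 mm²); the 30×23.5 cube at (6.5, 14.5) contributes its full rectangle (area 705.00 mm²); the cylinder at (5, 11) is absent (z outside [0.5, 4]); the 17.5×12.5 cube at (0.5, 4) contributes its full rectangle (area 218.75 mm²); After the difference (first − rest): starting from the r=12 cylinder (447.24 mm²), the 30×23.5 cube at (6.5, 14.5) misses the remaining region (no effect); the 17.5×12.5 cube at (0.5, 4) partially overlaps it — only the 60.99 mm² overlap (of its 218.75 mm²) is removed, clipping the outline — area = 386.25 mm². Overall, the cross-section is a single solid region. Net area = 386.25 mm².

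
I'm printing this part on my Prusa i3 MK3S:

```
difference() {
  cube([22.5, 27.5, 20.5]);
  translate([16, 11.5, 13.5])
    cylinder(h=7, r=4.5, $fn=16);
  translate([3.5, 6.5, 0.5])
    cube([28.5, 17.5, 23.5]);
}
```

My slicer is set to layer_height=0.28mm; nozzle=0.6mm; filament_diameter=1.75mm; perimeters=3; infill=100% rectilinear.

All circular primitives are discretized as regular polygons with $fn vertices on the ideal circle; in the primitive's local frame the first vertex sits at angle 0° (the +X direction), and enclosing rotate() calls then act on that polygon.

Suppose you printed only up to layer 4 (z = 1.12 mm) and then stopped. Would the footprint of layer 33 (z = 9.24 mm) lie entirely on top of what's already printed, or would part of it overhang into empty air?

entirely on top

Compare the two slices. At z = 1.12: the cube (footprint 22.5×27.5) is included at this height (area 618.75 mm²); the cylinder at (16, 11.5) is not intersected at this z (z outside [13.5, 20.5]); the cube at (3.5, 6.5) (footprint 28.5×17.5) is included at this height (area 498.75 mm²); Subtracting the remaining from the first: starting from the 22.5×27.5 cube (618.75 mm²), the 28.5×17.5 cube at (3.5, 6.5) partially overlaps it — only the 332.50 mm² overlap (of its 498.75 mm²) is removed, clipping the outline — area = 286.25 mm². At z = 9.24: the cube is present — its section is the full 22.5×27.5 rectangle (area 618.75 mm²); the cylinder at (16, 11.5) does not reach this height (z outside [13.5, 20.5]); the cube at (3.5, 6.5) (footprint 28.5×17.5) is included at this height (area 498.75 mm²); Taking the first minus the rest: starting from the 22.5×27.5 cube (618.75 mm²), the 28.5×17.5 cube at (3.5, 6.5) partially overlaps it — only the 332.50 mm² overlap (of its 498.75 mm²) is removed, clipping the outline — area = 286.25 mm². Checking containment: the cross-section at z = 9.24 is a subset of the cross-section at z = 1.12.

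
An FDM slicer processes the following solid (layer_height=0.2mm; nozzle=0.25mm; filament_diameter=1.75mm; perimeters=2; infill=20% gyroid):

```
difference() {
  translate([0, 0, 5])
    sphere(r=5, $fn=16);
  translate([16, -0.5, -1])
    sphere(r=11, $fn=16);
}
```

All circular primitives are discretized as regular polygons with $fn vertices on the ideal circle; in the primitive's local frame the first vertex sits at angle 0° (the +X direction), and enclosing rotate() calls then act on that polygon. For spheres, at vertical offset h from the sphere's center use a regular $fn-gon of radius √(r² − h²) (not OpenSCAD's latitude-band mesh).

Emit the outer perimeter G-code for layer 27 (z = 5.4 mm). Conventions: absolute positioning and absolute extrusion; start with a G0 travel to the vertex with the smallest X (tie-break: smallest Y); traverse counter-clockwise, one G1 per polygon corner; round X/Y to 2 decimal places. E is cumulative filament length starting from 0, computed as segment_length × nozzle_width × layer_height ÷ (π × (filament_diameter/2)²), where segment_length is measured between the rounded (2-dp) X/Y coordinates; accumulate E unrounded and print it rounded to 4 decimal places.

G0 X-4.98 Y0.00 Z5.40
G1 X-4.60 Y-1.91 E0.0405
G1 X-3.52 Y-3.52 E0.0808
G1 X-1.91 Y-4.60 E0.1211
G1 X0.00 Y-4.98 E0.1616
G1 X1.91 Y-4.60 E0.2020
G1 X3.52 Y-3.52 E0.2423
G1 X4.60 Y-1.91 E0.2826
G1 X4.98 Y0.00 E0.3231
G1 X4.60 Y1.91 E0.3636
G1 X3.52 Y3.52 E0.4039
G1 X1.91 Y4.60 E0.4442
G1 X0.00 Y4.98 E0.4847
G1 X-1.91 Y4.60 E0.5252
G1 X-3.52 Y3.52 E0.5655
G1 X-4.60 Y1.91 E0.6058
G1 X-4.98 Y0.00 E0.6463

At z = 5.4 mm: the r=5 sphere slices to a regular 16-gon of circumradius 4.984 (√(r²−h²) with h=0.4 from center); the r=11 sphere at (16, -0.5) contributes a regular 16-gon of circumradius √(11²−6.4²) = 8.947; After the difference (first − rest): starting from the r=5 sphere, the r=11 sphere at (16, -0.5) misses the remaining region (no effect) — 1 connected region. The outline is a single polygon with 16 vertices. Extrusion per mm of travel: 0.25 × 0.2 / (π × 0.875²) = 0.020788. Accumulating E over each segment gives final E = 0.6463.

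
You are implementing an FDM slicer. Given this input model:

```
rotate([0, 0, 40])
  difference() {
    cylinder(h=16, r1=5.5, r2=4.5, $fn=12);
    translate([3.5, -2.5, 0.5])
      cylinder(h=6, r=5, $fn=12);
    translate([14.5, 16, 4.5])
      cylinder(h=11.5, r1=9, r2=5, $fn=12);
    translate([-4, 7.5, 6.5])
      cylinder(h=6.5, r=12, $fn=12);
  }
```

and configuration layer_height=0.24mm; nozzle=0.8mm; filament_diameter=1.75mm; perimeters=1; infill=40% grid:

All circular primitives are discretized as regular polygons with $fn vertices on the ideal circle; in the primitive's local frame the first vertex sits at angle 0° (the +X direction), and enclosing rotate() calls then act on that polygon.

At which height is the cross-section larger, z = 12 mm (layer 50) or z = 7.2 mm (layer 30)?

layer 30 (z = 7.2 mm)

Layer 50 (z = 12): the cone (r1=5.5→r2=4.5) has section circumradius 4.750 here — a regular 12-gon (area = (12/2)·4.750²·sin(360°/12) = 67.69 mm²); the cylinder at (3.5, -2.5) is not intersected at this z (z outside [0.5, 6.5]); the cone at (14.5, 16) (r1=9→r2=5) has section circumradius 6.391 here — a regular 12-gon (area = (12/2)·6.391²·sin(360°/12) = 122.55 mm²); the r=12 cylinder at (-4, 7.5) gives a regular 12-gon of circumradius 12 (constant along its height) (area = (12/2)·12.000²·sin(360°/12) = 432.00 mm²); Taking the first minus the rest: starting from the cone (67.69 mm²), the cone at (14.5, 16) misses the remaining region (no effect); the r=12 cylinder at (-4, 7.5) partially overlaps it — only the 59.63 mm² overlap (of its 432.00 mm²) is removed, clipping the outline — area = 8.06 mm²; (whole slice rotated 40° about Z — lengths, areas and connectivity unchanged). So its area = 8.06 mm². Layer 30 (z = 7.2): the cone (r1=5.5→r2=4.5) has section circumradius 5.050 here — a regular 12-gon (area = (12/2)·5.050²·sin(360°/12) = 76.51 mm²); the cylinder at (3.5, -2.5) is absent (z outside [0.5, 6.5]); the cone at (14.5, 16) (r1=9→r2=5) has section circumradius 8.061 here — a regular 12-gon (area = (12/2)·8.061²·sin(360°/12) = 194.93 mm²); the r=12 cylinder at (-4, 7.5) contributes a regular 12-gon of circumradius 12 (area = (12/2)·12.000²·sin(360°/12) = 432.00 mm²); After the difference (first − rest): starting from the cone (76.51 mm²), the cone at (14.5, 16) misses the remaining region (no effect); the r=12 cylinder at (-4, 7.5) partially overlaps it — only the 65.46 mm² overlap (of its 432.00 mm²) is removed, clipping the outline — area = 11.05 mm²; (rotated 40° about Z; rotation is an isometry so areas/perimeters/island counts are preserved). So its area = 11.05 mm². Layer 30 is larger (11.05 vs 8.06 mm²).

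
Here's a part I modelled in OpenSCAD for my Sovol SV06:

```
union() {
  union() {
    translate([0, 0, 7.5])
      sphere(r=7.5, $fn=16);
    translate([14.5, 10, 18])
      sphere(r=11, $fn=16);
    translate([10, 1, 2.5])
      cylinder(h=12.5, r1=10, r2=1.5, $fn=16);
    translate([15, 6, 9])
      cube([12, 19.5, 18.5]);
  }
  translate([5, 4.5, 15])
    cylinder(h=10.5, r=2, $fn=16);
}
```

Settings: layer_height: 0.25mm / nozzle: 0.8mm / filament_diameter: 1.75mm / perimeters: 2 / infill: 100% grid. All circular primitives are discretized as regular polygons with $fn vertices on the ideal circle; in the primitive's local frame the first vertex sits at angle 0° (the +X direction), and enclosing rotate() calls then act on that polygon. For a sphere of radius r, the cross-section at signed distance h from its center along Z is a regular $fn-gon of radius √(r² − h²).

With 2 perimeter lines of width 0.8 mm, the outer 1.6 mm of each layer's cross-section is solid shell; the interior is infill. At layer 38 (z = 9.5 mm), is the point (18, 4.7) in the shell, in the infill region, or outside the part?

At z = 9.5 mm: the sphere: section is a regular 16-gon, circumradius = √(r²−h²) = √(7.5²−2²) = 7.228; the r=11 sphere at (14.5, 10) contributes a regular 16-gon of circumradius √(11²−8.5²) = 6.982; the cone at (10, 1) contributes a regular 16-gon of circumradius 5.240 (interpolated between r1=10 and r2=1.5 at t=0.560); the cube at (15, 6) is present — its section is the full 12×19.5 rectangle; Combining (union): the regions partially overlap (shared area 77.46 mm²), so overlapping operands fuse into one piece — 1 connected region; the cylinder at (5, 4.5) does not reach this height (z outside [15, 25.5]); Combining (union): only that combined region is present, so the union is just that shape — 1 connected region. Overall, the cross-section is a single solid region. The nearest boundary edge runs (19.44, 5.06)→(17.17, 3.55); distance from the point to it = 0.50 mm. The point is inside the cross-section, 0.50 mm from the nearest boundary — within the 1.6 mm shell band (2 × 0.8).

shell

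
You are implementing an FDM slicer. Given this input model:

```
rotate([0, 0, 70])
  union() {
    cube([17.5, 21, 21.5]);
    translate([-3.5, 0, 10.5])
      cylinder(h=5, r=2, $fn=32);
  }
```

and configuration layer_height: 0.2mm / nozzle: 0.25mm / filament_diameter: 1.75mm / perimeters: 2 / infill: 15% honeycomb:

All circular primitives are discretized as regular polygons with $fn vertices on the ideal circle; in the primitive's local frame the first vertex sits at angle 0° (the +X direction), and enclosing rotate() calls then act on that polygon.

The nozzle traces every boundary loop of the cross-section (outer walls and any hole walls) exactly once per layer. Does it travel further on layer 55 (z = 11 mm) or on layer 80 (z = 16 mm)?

layer 55 (z = 11 mm)

Layer 55 (z = 11): the cube is present — its section is the full 17.5×21 rectangle (perimeter 77.00 mm); the r=2 cylinder at (-3.5, 0) contributes a regular 32-gon of circumradius 2 (perimeter = 2·32·2.000·sin(180°/32) = 12.55 mm); Merging all regions: the 2 present regions are separate (no shared area or edge), so areas and boundary lengths simply add and each stays a separate island — boundary = 89.55 mm; (rotated 70° about Z; rotation is an isometry so areas/perimeters/island counts are preserved). So its perimeter = 89.55 mm. Layer 80 (z = 16): the cube is present — its section is the full 17.5×21 rectangle (perimeter 77.00 mm); the cylinder at (-3.5, 0) is not intersected at this z (z outside [10.5, 15.5]); Taking the union: only the 17.5×21 cube is present, so the union is just that shape — boundary = 77.00 mm; (rotated 70° about Z; rotation is an isometry so areas/perimeters/island counts are preserved). So its perimeter = 77.00 mm. Layer 55 is larger (89.55 vs 77.00 mm).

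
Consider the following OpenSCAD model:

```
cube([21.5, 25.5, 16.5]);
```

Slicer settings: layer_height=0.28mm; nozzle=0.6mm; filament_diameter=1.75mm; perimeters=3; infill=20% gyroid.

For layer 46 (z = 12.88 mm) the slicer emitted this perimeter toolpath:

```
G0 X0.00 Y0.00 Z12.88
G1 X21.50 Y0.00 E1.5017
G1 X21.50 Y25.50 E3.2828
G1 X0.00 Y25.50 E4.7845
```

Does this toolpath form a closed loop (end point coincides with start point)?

no

Start point (G0): (0.00, 0.00). End point (last G1): the path does not return to the start — open.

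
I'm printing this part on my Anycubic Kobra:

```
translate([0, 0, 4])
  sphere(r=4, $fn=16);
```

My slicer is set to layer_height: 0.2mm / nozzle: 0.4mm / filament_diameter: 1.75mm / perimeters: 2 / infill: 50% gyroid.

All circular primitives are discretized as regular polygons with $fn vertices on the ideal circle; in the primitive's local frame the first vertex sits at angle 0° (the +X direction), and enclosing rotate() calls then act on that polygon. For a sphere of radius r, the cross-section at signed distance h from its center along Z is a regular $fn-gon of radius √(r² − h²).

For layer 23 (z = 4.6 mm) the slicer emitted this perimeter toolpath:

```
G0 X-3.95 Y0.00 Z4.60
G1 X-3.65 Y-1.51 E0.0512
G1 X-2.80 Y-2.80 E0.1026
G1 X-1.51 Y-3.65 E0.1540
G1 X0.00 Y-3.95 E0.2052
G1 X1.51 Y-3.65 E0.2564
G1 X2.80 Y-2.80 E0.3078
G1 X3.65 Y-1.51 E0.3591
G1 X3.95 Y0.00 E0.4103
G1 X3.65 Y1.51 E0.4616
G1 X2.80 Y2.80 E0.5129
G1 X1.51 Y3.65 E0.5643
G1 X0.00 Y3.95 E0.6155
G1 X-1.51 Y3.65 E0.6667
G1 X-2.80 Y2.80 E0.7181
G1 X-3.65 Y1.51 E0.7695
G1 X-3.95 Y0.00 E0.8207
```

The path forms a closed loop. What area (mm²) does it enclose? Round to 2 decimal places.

Apply the shoelace formula to the sequence of (X, Y) vertices; enclosed area = 47.83 mm².

47.83 mm²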